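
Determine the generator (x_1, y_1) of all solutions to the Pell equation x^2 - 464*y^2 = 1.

(x, y) = (9801, 455)

First expand sqrt(464) as a continued fraction. With x_i = (sqrt(464) + m_i)/d_i and (m_0, d_0) = (0, 1): a_0 = floor(sqrt(464)) = 21, since 21^2 = 441 <= 464 < 484 = 22^2.
Iterate m_{i+1} = d_i*a_i - m_i, d_{i+1} = (464 - m_{i+1}^2)/d_i, a_{i+1} = floor((a_0 + m_{i+1})/d_{i+1}):
  m_1 = 1*21 - 0 = 21, d_1 = (464 - 21^2)/1 = 23/1 = 23, a_1 = floor((21 + 21)/23) = 1.
  m_2 = 23*1 - 21 = 2, d_2 = (464 - 2^2)/23 = 460/23 = 20, a_2 = floor((21 + 2)/20) = 1.
  m_3 = 20*1 - 2 = 18, d_3 = (464 - 18^2)/20 = 140/20 = 7, a_3 = floor((21 + 18)/7) = 5.
  m_4 = 7*5 - 18 = 17, d_4 = (464 - 17^2)/7 = 175/7 = 25, a_4 = floor((21 + 17)/25) = 1.
  m_5 = 25*1 - 17 = 8, d_5 = (464 - 8^2)/25 = 400/25 = 16, a_5 = floor((21 + 8)/16) = 1.
  m_6 = 16*1 - 8 = 8, d_6 = (464 - 8^2)/16 = 400/16 = 25, a_6 = floor((21 + 8)/25) = 1.
  m_7 = 25*1 - 8 = 17, d_7 = (464 - 17^2)/25 = 175/25 = 7, a_7 = floor((21 + 17)/7) = 5.
  m_8 = 7*5 - 17 = 18, d_8 = (464 - 18^2)/7 = 140/7 = 20, a_8 = floor((21 + 18)/20) = 1.
  m_9 = 20*1 - 18 = 2, d_9 = (464 - 2^2)/20 = 460/20 = 23, a_9 = floor((21 + 2)/23) = 1.
  m_10 = 23*1 - 2 = 21, d_10 = (464 - 21^2)/23 = 23/23 = 1, a_10 = floor((21 + 21)/1) = 42.
  m_11 = 1*42 - 21 = 21, d_11 = (464 - 21^2)/1 = 23/1 = 23: (m_11, d_11) = (m_1, d_1) = (21, 23), so from here the quotients repeat a_1, ..., a_10; the period length is 10.
So sqrt(464) = [21; (1, 1, 5, 1, 1, 1, 5, 1, 1, 42)] with period length k = 10.
k is even, so the fundamental solution of x^2 - 464y^2 = 1 is (p_{k-1}, q_{k-1}) = (p_9, q_9); compute convergents through index 9.
Convergents (p_i = a_i*p_{i-1} + p_{i-2}, q_i = a_i*q_{i-1} + q_{i-2} with p_{-2}=0, p_{-1}=1, q_{-2}=1, q_{-1}=0):
  i=0: a_0=21, p_0 = 21*1 + 0 = 21, q_0 = 21*0 + 1 = 1.
  i=1: a_1=1, p_1 = 1*21 + 1 = 22, q_1 = 1*1 + 0 = 1.
  i=2: a_2=1, p_2 = 1*22 + 21 = 43, q_2 = 1*1 + 1 = 2.
  i=3: a_3=5, p_3 = 5*43 + 22 = 237, q_3 = 5*2 + 1 = 11.
  i=4: a_4=1, p_4 = 1*237 + 43 = 280, q_4 = 1*11 + 2 = 13.
  i=5: a_5=1, p_5 = 1*280 + 237 = 517, q_5 = 1*13 + 11 = 24.
  i=6: a_6=1, p_6 = 1*517 + 280 = 797, q_6 = 1*24 + 13 = 37.
  i=7: a_7=5, p_7 = 5*797 + 517 = 4502, q_7 = 5*37 + 24 = 209.
  i=8: a_8=1, p_8 = 1*4502 + 797 = 5299, q_8 = 1*209 + 37 = 246.
  i=9: a_9=1, p_9 = 1*5299 + 4502 = 9801, q_9 = 1*246 + 209 = 455.
Check: 9801^2 - 464*455^2 = 96059601 - 96059600 = 1, so (x, y) = (9801, 455) solves the equation, and by the theorem it is the least positive solution.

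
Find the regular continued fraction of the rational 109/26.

Run the Euclidean algorithm on 109 and 26; the successive quotients are the partial quotients a_0, a_1, ... (each step inverts the fractional part left over by the previous one):
  109 = 4*26 + 5, so a_0 = 4.
  26 = 5*5 + 1, so a_1 = 5.
  5 = 5*1 + 0, so a_2 = 5.
The remainder reaches 0 after 3 divisions, so the expansion has 3 partial quotients, read off in order.

[4; 5, 5]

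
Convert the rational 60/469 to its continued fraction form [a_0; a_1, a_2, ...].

[0; 7, 1, 4, 2, 5]

Run the Euclidean algorithm on 60 and 469; the successive quotients are the partial quotients a_0, a_1, ... (each step inverts the fractional part left over by the previous one):
  60 = 0*469 + 60, so a_0 = 0.
  469 = 7*60 + 49, so a_1 = 7.
  60 = 1*49 + 11, so a_2 = 1.
  49 = 4*11 + 5, so a_3 = 4.
  11 = 2*5 + 1, so a_4 = 2.
  5 = 5*1 + 0, so a_5 = 5.
The remainder reaches 0 after 6 divisions, so the expansion has 6 partial quotients, read off in order.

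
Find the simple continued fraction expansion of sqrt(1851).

Write x_i = (sqrt(1851) + m_i)/d_i with (m_0, d_0) = (0, 1). a_0 = floor(sqrt(1851)) = 43, since 43^2 = 1849 <= 1851 < 1936 = 44^2.
Iterate m_{i+1} = d_i*a_i - m_i, d_{i+1} = (1851 - m_{i+1}^2)/d_i, a_{i+1} = floor((a_0 + m_{i+1})/d_{i+1}):
  m_1 = 1*43 - 0 = 43, d_1 = (1851 - 43^2)/1 = 2/1 = 2, a_1 = floor((43 + 43)/2) = 43.
  m_2 = 2*43 - 43 = 43, d_2 = (1851 - 43^2)/2 = 2/2 = 1, a_2 = floor((43 + 43)/1) = 86.
  m_3 = 1*86 - 43 = 43, d_3 = (1851 - 43^2)/1 = 2/1 = 2: (m_3, d_3) = (m_1, d_1) = (43, 2), so from here the quotients repeat a_1, a_2; the period length is 2.
Hence the expansion of sqrt(1851) is a_0 = 43 followed by the repeating block 43, 86 (period 2).

[43; (43, 86)]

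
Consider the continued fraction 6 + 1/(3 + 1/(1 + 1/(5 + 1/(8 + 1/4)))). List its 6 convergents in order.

6/1, 19/3, 25/4, 144/23, 1177/188, 4852/775

Using the convergent recurrence p_i = a_i*p_{i-1} + p_{i-2}, q_i = a_i*q_{i-1} + q_{i-2} with p_{-2}=0, p_{-1}=1, q_{-2}=1, q_{-1}=0:
  i=0: a_0=6, p_0 = 6*1 + 0 = 6, q_0 = 6*0 + 1 = 1.
  i=1: a_1=3, p_1 = 3*6 + 1 = 19, q_1 = 3*1 + 0 = 3.
  i=2: a_2=1, p_2 = 1*19 + 6 = 25, q_2 = 1*3 + 1 = 4.
  i=3: a_3=5, p_3 = 5*25 + 19 = 144, q_3 = 5*4 + 3 = 23.
  i=4: a_4=8, p_4 = 8*144 + 25 = 1177, q_4 = 8*23 + 4 = 188.
  i=5: a_5=4, p_5 = 4*1177 + 144 = 4852, q_5 = 4*188 + 23 = 775.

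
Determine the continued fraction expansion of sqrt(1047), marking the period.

Write x_i = (sqrt(1047) + m_i)/d_i with (m_0, d_0) = (0, 1). a_0 = floor(sqrt(1047)) = 32, since 32^2 = 1024 <= 1047 < 1089 = 33^2.
Iterate m_{i+1} = d_i*a_i - m_i, d_{i+1} = (1047 - m_{i+1}^2)/d_i, a_{i+1} = floor((a_0 + m_{i+1})/d_{i+1}):
  m_1 = 1*32 - 0 = 32, d_1 = (1047 - 32^2)/1 = 23/1 = 23, a_1 = floor((32 + 32)/23) = 2.
  m_2 = 23*2 - 32 = 14, d_2 = (1047 - 14^2)/23 = 851/23 = 37, a_2 = floor((32 + 14)/37) = 1.
  m_3 = 37*1 - 14 = 23, d_3 = (1047 - 23^2)/37 = 518/37 = 14, a_3 = floor((32 + 23)/14) = 3.
  m_4 = 14*3 - 23 = 19, d_4 = (1047 - 19^2)/14 = 686/14 = 49, a_4 = floor((32 + 19)/49) = 1.
  m_5 = 49*1 - 19 = 30, d_5 = (1047 - 30^2)/49 = 147/49 = 3, a_5 = floor((32 + 30)/3) = 20.
  m_6 = 3*20 - 30 = 30, d_6 = (1047 - 30^2)/3 = 147/3 = 49, a_6 = floor((32 + 30)/49) = 1.
  m_7 = 49*1 - 30 = 19, d_7 = (1047 - 19^2)/49 = 686/49 = 14, a_7 = floor((32 + 19)/14) = 3.
  m_8 = 14*3 - 19 = 23, d_8 = (1047 - 23^2)/14 = 518/14 = 37, a_8 = floor((32 + 23)/37) = 1.
  m_9 = 37*1 - 23 = 14, d_9 = (1047 - 14^2)/37 = 851/37 = 23, a_9 = floor((32 + 14)/23) = 2.
  m_10 = 23*2 - 14 = 32, d_10 = (1047 - 32^2)/23 = 23/23 = 1, a_10 = floor((32 + 32)/1) = 64.
  m_11 = 1*64 - 32 = 32, d_11 = (1047 - 32^2)/1 = 23/1 = 23: (m_11, d_11) = (m_1, d_1) = (32, 23), so from here the quotients repeat a_1, ..., a_10; the period length is 10.
Hence the expansion of sqrt(1047) is a_0 = 32 followed by the repeating block 2, 1, 3, 1, 20, 1, 3, 1, 2, 64 (period 10).

[32; (2, 1, 3, 1, 20, 1, 3, 1, 2, 64)]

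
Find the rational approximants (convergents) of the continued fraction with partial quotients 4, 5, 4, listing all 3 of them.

4/1, 21/5, 88/21

Using the convergent recurrence p_i = a_i*p_{i-1} + p_{i-2}, q_i = a_i*q_{i-1} + q_{i-2} with p_{-2}=0, p_{-1}=1, q_{-2}=1, q_{-1}=0:
  i=0: a_0=4, p_0 = 4*1 + 0 = 4, q_0 = 4*0 + 1 = 1.
  i=1: a_1=5, p_1 = 5*4 + 1 = 21, q_1 = 5*1 + 0 = 5.
  i=2: a_2=4, p_2 = 4*21 + 4 = 88, q_2 = 4*5 + 1 = 21.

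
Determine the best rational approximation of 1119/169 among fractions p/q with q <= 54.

Expand x = 1119/169 as a continued fraction with the Euclidean algorithm:
  1119 = 6*169 + 105, so a_0 = 6.
  169 = 1*105 + 64, so a_1 = 1.
  105 = 1*64 + 41, so a_2 = 1.
  64 = 1*41 + 23, so a_3 = 1.
  41 = 1*23 + 18, so a_4 = 1.
  23 = 1*18 + 5, so a_5 = 1.
  18 = 3*5 + 3, so a_6 = 3.
  5 = 1*3 + 2, so a_7 = 1.
  3 = 1*2 + 1, so a_8 = 1.
  2 = 2*1 + 0, so a_9 = 2.
so x = [6; 1, 1, 1, 1, 1, 3, 1, 1, 2].
Convergents (p_i = a_i*p_{i-1} + p_{i-2}, q_i = a_i*q_{i-1} + q_{i-2} with p_{-2}=0, p_{-1}=1, q_{-2}=1, q_{-1}=0), until the denominator exceeds 54:
  i=0: a_0=6, p_0 = 6*1 + 0 = 6, q_0 = 6*0 + 1 = 1.
  i=1: a_1=1, p_1 = 1*6 + 1 = 7, q_1 = 1*1 + 0 = 1.
  i=2: a_2=1, p_2 = 1*7 + 6 = 13, q_2 = 1*1 + 1 = 2.
  i=3: a_3=1, p_3 = 1*13 + 7 = 20, q_3 = 1*2 + 1 = 3.
  i=4: a_4=1, p_4 = 1*20 + 13 = 33, q_4 = 1*3 + 2 = 5.
  i=5: a_5=1, p_5 = 1*33 + 20 = 53, q_5 = 1*5 + 3 = 8.
  i=6: a_6=3, p_6 = 3*53 + 33 = 192, q_6 = 3*8 + 5 = 29.
  i=7: a_7=1, p_7 = 1*192 + 53 = 245, q_7 = 1*29 + 8 = 37.
  i=8: a_8=1, p_8 = 1*245 + 192 = 437, q_8 = 1*37 + 29 = 66.
q_8 = 66 > 54, so the last convergent with denominator <= 54 is p_7/q_7 = 245/37.
The closest fraction with denominator <= 54 is either p_7/q_7 or the intermediate fraction (k*p_7 + p_6)/(k*q_7 + q_6) with the largest k >= 1 whose denominator stays <= 54; these approach x as k grows, and every other convergent or intermediate fraction in range is farther away.
Largest k: floor((54 - q_6)/q_7) = floor((54 - 29)/37) = 0.
Since k = 0, no intermediate fraction beyond p_7/q_7 has denominator <= 54, so the convergent 245/37 is the closest (its error is |1119*37 - 245*169|/(169*37) = 2/6253).

245/37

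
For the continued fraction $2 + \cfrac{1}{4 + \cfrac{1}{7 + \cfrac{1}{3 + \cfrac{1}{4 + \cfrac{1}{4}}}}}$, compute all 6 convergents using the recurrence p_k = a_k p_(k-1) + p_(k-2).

2/1, 9/4, 65/29, 204/91, 881/393, 3728/1663

Using the convergent recurrence p_i = a_i*p_{i-1} + p_{i-2}, q_i = a_i*q_{i-1} + q_{i-2} with p_{-2}=0, p_{-1}=1, q_{-2}=1, q_{-1}=0:
  i=0: a_0=2, p_0 = 2*1 + 0 = 2, q_0 = 2*0 + 1 = 1.
  i=1: a_1=4, p_1 = 4*2 + 1 = 9, q_1 = 4*1 + 0 = 4.
  i=2: a_2=7, p_2 = 7*9 + 2 = 65, q_2 = 7*4 + 1 = 29.
  i=3: a_3=3, p_3 = 3*65 + 9 = 204, q_3 = 3*29 + 4 = 91.
  i=4: a_4=4, p_4 = 4*204 + 65 = 881, q_4 = 4*91 + 29 = 393.
  i=5: a_5=4, p_5 = 4*881 + 204 = 3728, q_5 = 4*393 + 91 = 1663.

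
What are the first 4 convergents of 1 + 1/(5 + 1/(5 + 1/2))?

1/1, 6/5, 31/26, 68/57

Using the convergent recurrence p_i = a_i*p_{i-1} + p_{i-2}, q_i = a_i*q_{i-1} + q_{i-2} with p_{-2}=0, p_{-1}=1, q_{-2}=1, q_{-1}=0:
  i=0: a_0=1, p_0 = 1*1 + 0 = 1, q_0 = 1*0 + 1 = 1.
  i=1: a_1=5, p_1 = 5*1 + 1 = 6, q_1 = 5*1 + 0 = 5.
  i=2: a_2=5, p_2 = 5*6 + 1 = 31, q_2 = 5*5 + 1 = 26.
  i=3: a_3=2, p_3 = 2*31 + 6 = 68, q_3 = 2*26 + 5 = 57.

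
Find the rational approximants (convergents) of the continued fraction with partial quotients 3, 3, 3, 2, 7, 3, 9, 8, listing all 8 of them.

Using the convergent recurrence p_i = a_i*p_{i-1} + p_{i-2}, q_i = a_i*q_{i-1} + q_{i-2} with p_{-2}=0, p_{-1}=1, q_{-2}=1, q_{-1}=0:
  i=0: a_0=3, p_0 = 3*1 + 0 = 3, q_0 = 3*0 + 1 = 1.
  i=1: a_1=3, p_1 = 3*3 + 1 = 10, q_1 = 3*1 + 0 = 3.
  i=2: a_2=3, p_2 = 3*10 + 3 = 33, q_2 = 3*3 + 1 = 10.
  i=3: a_3=2, p_3 = 2*33 + 10 = 76, q_3 = 2*10 + 3 = 23.
  i=4: a_4=7, p_4 = 7*76 + 33 = 565, q_4 = 7*23 + 10 = 171.
  i=5: a_5=3, p_5 = 3*565 + 76 = 1771, q_5 = 3*171 + 23 = 536.
  i=6: a_6=9, p_6 = 9*1771 + 565 = 16504, q_6 = 9*536 + 171 = 4995.
  i=7: a_7=8, p_7 = 8*16504 + 1771 = 133803, q_7 = 8*4995 + 536 = 40496.

3/1, 10/3, 33/10, 76/23, 565/171, 1771/536, 16504/4995, 133803/40496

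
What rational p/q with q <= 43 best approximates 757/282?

51/19

Expand x = 757/282 as a continued fraction with the Euclidean algorithm:
  757 = 2*282 + 193, so a_0 = 2.
  282 = 1*193 + 89, so a_1 = 1.
  193 = 2*89 + 15, so a_2 = 2.
  89 = 5*15 + 14, so a_3 = 5.
  15 = 1*14 + 1, so a_4 = 1.
  14 = 14*1 + 0, so a_5 = 14.
so x = [2; 1, 2, 5, 1, 14].
Convergents (p_i = a_i*p_{i-1} + p_{i-2}, q_i = a_i*q_{i-1} + q_{i-2} with p_{-2}=0, p_{-1}=1, q_{-2}=1, q_{-1}=0), until the denominator exceeds 43:
  i=0: a_0=2, p_0 = 2*1 + 0 = 2, q_0 = 2*0 + 1 = 1.
  i=1: a_1=1, p_1 = 1*2 + 1 = 3, q_1 = 1*1 + 0 = 1.
  i=2: a_2=2, p_2 = 2*3 + 2 = 8, q_2 = 2*1 + 1 = 3.
  i=3: a_3=5, p_3 = 5*8 + 3 = 43, q_3 = 5*3 + 1 = 16.
  i=4: a_4=1, p_4 = 1*43 + 8 = 51, q_4 = 1*16 + 3 = 19.
  i=5: a_5=14, p_5 = 14*51 + 43 = 757, q_5 = 14*19 + 16 = 282.
q_5 = 282 > 43, so the last convergent with denominator <= 43 is p_4/q_4 = 51/19.
The closest fraction with denominator <= 43 is either p_4/q_4 or the intermediate fraction (k*p_4 + p_3)/(k*q_4 + q_3) with the largest k >= 1 whose denominator stays <= 43; these approach x as k grows, and every other convergent or intermediate fraction in range is farther away.
Largest k: floor((43 - q_3)/q_4) = floor((43 - 16)/19) = 1.
That gives (1*51 + 43)/(1*19 + 16) = 94/35.
Compare the errors: |x - 51/19| = |757*19 - 51*282|/(282*19) = 1/5358, and |x - 94/35| = |757*35 - 94*282|/(282*35) = 13/9870.
Cross-multiplying, 1*9870 = 9870 < 69654 = 13*5358, so 1/5358 is smaller: the convergent 51/19 is closer to x than 94/35.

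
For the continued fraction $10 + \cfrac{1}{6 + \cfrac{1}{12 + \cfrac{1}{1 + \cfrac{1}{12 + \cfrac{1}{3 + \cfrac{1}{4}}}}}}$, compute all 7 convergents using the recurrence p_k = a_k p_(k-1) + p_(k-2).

Using the convergent recurrence p_i = a_i*p_{i-1} + p_{i-2}, q_i = a_i*q_{i-1} + q_{i-2} with p_{-2}=0, p_{-1}=1, q_{-2}=1, q_{-1}=0:
  i=0: a_0=10, p_0 = 10*1 + 0 = 10, q_0 = 10*0 + 1 = 1.
  i=1: a_1=6, p_1 = 6*10 + 1 = 61, q_1 = 6*1 + 0 = 6.
  i=2: a_2=12, p_2 = 12*61 + 10 = 742, q_2 = 12*6 + 1 = 73.
  i=3: a_3=1, p_3 = 1*742 + 61 = 803, q_3 = 1*73 + 6 = 79.
  i=4: a_4=12, p_4 = 12*803 + 742 = 10378, q_4 = 12*79 + 73 = 1021.
  i=5: a_5=3, p_5 = 3*10378 + 803 = 31937, q_5 = 3*1021 + 79 = 3142.
  i=6: a_6=4, p_6 = 4*31937 + 10378 = 138126, q_6 = 4*3142 + 1021 = 13589.

10/1, 61/6, 742/73, 803/79, 10378/1021, 31937/3142, 138126/13589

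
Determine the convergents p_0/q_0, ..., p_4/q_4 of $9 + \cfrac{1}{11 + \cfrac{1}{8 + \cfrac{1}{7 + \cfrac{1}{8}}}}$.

Using the convergent recurrence p_i = a_i*p_{i-1} + p_{i-2}, q_i = a_i*q_{i-1} + q_{i-2} with p_{-2}=0, p_{-1}=1, q_{-2}=1, q_{-1}=0:
  i=0: a_0=9, p_0 = 9*1 + 0 = 9, q_0 = 9*0 + 1 = 1.
  i=1: a_1=11, p_1 = 11*9 + 1 = 100, q_1 = 11*1 + 0 = 11.
  i=2: a_2=8, p_2 = 8*100 + 9 = 809, q_2 = 8*11 + 1 = 89.
  i=3: a_3=7, p_3 = 7*809 + 100 = 5763, q_3 = 7*89 + 11 = 634.
  i=4: a_4=8, p_4 = 8*5763 + 809 = 46913, q_4 = 8*634 + 89 = 5161.

9/1, 100/11, 809/89, 5763/634, 46913/5161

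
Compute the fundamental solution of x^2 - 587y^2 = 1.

First expand sqrt(587) as a continued fraction. With x_i = (sqrt(587) + m_i)/d_i and (m_0, d_0) = (0, 1): a_0 = floor(sqrt(587)) = 24, since 24^2 = 576 <= 587 < 625 = 25^2.
Iterate m_{i+1} = d_i*a_i - m_i, d_{i+1} = (587 - m_{i+1}^2)/d_i, a_{i+1} = floor((a_0 + m_{i+1})/d_{i+1}):
  m_1 = 1*24 - 0 = 24, d_1 = (587 - 24^2)/1 = 11/1 = 11, a_1 = floor((24 + 24)/11) = 4.
  m_2 = 11*4 - 24 = 20, d_2 = (587 - 20^2)/11 = 187/11 = 17, a_2 = floor((24 + 20)/17) = 2.
  m_3 = 17*2 - 20 = 14, d_3 = (587 - 14^2)/17 = 391/17 = 23, a_3 = floor((24 + 14)/23) = 1.
  m_4 = 23*1 - 14 = 9, d_4 = (587 - 9^2)/23 = 506/23 = 22, a_4 = floor((24 + 9)/22) = 1.
  m_5 = 22*1 - 9 = 13, d_5 = (587 - 13^2)/22 = 418/22 = 19, a_5 = floor((24 + 13)/19) = 1.
  m_6 = 19*1 - 13 = 6, d_6 = (587 - 6^2)/19 = 551/19 = 29, a_6 = floor((24 + 6)/29) = 1.
  m_7 = 29*1 - 6 = 23, d_7 = (587 - 23^2)/29 = 58/29 = 2, a_7 = floor((24 + 23)/2) = 23.
  m_8 = 2*23 - 23 = 23, d_8 = (587 - 23^2)/2 = 58/2 = 29, a_8 = floor((24 + 23)/29) = 1.
  m_9 = 29*1 - 23 = 6, d_9 = (587 - 6^2)/29 = 551/29 = 19, a_9 = floor((24 + 6)/19) = 1.
  m_10 = 19*1 - 6 = 13, d_10 = (587 - 13^2)/19 = 418/19 = 22, a_10 = floor((24 + 13)/22) = 1.
  m_11 = 22*1 - 13 = 9, d_11 = (587 - 9^2)/22 = 506/22 = 23, a_11 = floor((24 + 9)/23) = 1.
  m_12 = 23*1 - 9 = 14, d_12 = (587 - 14^2)/23 = 391/23 = 17, a_12 = floor((24 + 14)/17) = 2.
  m_13 = 17*2 - 14 = 20, d_13 = (587 - 20^2)/17 = 187/17 = 11, a_13 = floor((24 + 20)/11) = 4.
  m_14 = 11*4 - 20 = 24, d_14 = (587 - 24^2)/11 = 11/11 = 1, a_14 = floor((24 + 24)/1) = 48.
  m_15 = 1*48 - 24 = 24, d_15 = (587 - 24^2)/1 = 11/1 = 11: (m_15, d_15) = (m_1, d_1) = (24, 11), so from here the quotients repeat a_1, ..., a_14; the period length is 14.
So sqrt(587) = [24; (4, 2, 1, 1, 1, 1, 23, 1, 1, 1, 1, 2, 4, 48)] with period length k = 14.
k is even, so the fundamental solution of x^2 - 587y^2 = 1 is (p_{k-1}, q_{k-1}) = (p_13, q_13); compute convergents through index 13.
Convergents (p_i = a_i*p_{i-1} + p_{i-2}, q_i = a_i*q_{i-1} + q_{i-2} with p_{-2}=0, p_{-1}=1, q_{-2}=1, q_{-1}=0):
  i=0: a_0=24, p_0 = 24*1 + 0 = 24, q_0 = 24*0 + 1 = 1.
  i=1: a_1=4, p_1 = 4*24 + 1 = 97, q_1 = 4*1 + 0 = 4.
  i=2: a_2=2, p_2 = 2*97 + 24 = 218, q_2 = 2*4 + 1 = 9.
  i=3: a_3=1, p_3 = 1*218 + 97 = 315, q_3 = 1*9 + 4 = 13.
  i=4: a_4=1, p_4 = 1*315 + 218 = 533, q_4 = 1*13 + 9 = 22.
  i=5: a_5=1, p_5 = 1*533 + 315 = 848, q_5 = 1*22 + 13 = 35.
  i=6: a_6=1, p_6 = 1*848 + 533 = 1381, q_6 = 1*35 + 22 = 57.
  i=7: a_7=23, p_7 = 23*1381 + 848 = 32611, q_7 = 23*57 + 35 = 1346.
  i=8: a_8=1, p_8 = 1*32611 + 1381 = 33992, q_8 = 1*1346 + 57 = 1403.
  i=9: a_9=1, p_9 = 1*33992 + 32611 = 66603, q_9 = 1*1403 + 1346 = 2749.
  i=10: a_10=1, p_10 = 1*66603 + 33992 = 100595, q_10 = 1*2749 + 1403 = 4152.
  i=11: a_11=1, p_11 = 1*100595 + 66603 = 167198, q_11 = 1*4152 + 2749 = 6901.
  i=12: a_12=2, p_12 = 2*167198 + 100595 = 434991, q_12 = 2*6901 + 4152 = 17954.
  i=13: a_13=4, p_13 = 4*434991 + 167198 = 1907162, q_13 = 4*17954 + 6901 = 78717.
Check: 1907162^2 - 587*78717^2 = 3637266894244 - 3637266894243 = 1, so (x, y) = (1907162, 78717) solves the equation, and by the theorem it is the least positive solution.

(x, y) = (1907162, 78717)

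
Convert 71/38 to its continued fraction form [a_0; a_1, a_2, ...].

Run the Euclidean algorithm on 71 and 38; the successive quotients are the partial quotients a_0, a_1, ... (each step inverts the fractional part left over by the previous one):
  71 = 1*38 + 33, so a_0 = 1.
  38 = 1*33 + 5, so a_1 = 1.
  33 = 6*5 + 3, so a_2 = 6.
  5 = 1*3 + 2, so a_3 = 1.
  3 = 1*2 + 1, so a_4 = 1.
  2 = 2*1 + 0, so a_5 = 2.
The remainder reaches 0 after 6 divisions, so the expansion has 6 partial quotients, read off in order.

[1; 1, 6, 1, 1, 2]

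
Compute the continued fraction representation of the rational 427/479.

Run the Euclidean algorithm on 427 and 479; the successive quotients are the partial quotients a_0, a_1, ... (each step inverts the fractional part left over by the previous one):
  427 = 0*479 + 427, so a_0 = 0.
  479 = 1*427 + 52, so a_1 = 1.
  427 = 8*52 + 11, so a_2 = 8.
  52 = 4*11 + 8, so a_3 = 4.
  11 = 1*8 + 3, so a_4 = 1.
  8 = 2*3 + 2, so a_5 = 2.
  3 = 1*2 + 1, so a_6 = 1.
  2 = 2*1 + 0, so a_7 = 2.
The remainder reaches 0 after 8 divisions, so the expansion has 8 partial quotients, read off in order.

[0; 1, 8, 4, 1, 2, 1, 2]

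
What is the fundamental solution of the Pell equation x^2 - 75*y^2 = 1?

First expand sqrt(75) as a continued fraction. With x_i = (sqrt(75) + m_i)/d_i and (m_0, d_0) = (0, 1): a_0 = floor(sqrt(75)) = 8, since 8^2 = 64 <= 75 < 81 = 9^2.
Iterate m_{i+1} = d_i*a_i - m_i, d_{i+1} = (75 - m_{i+1}^2)/d_i, a_{i+1} = floor((a_0 + m_{i+1})/d_{i+1}):
  m_1 = 1*8 - 0 = 8, d_1 = (75 - 8^2)/1 = 11/1 = 11, a_1 = floor((8 + 8)/11) = 1.
  m_2 = 11*1 - 8 = 3, d_2 = (75 - 3^2)/11 = 66/11 = 6, a_2 = floor((8 + 3)/6) = 1.
  m_3 = 6*1 - 3 = 3, d_3 = (75 - 3^2)/6 = 66/6 = 11, a_3 = floor((8 + 3)/11) = 1.
  m_4 = 11*1 - 3 = 8, d_4 = (75 - 8^2)/11 = 11/11 = 1, a_4 = floor((8 + 8)/1) = 16.
  m_5 = 1*16 - 8 = 8, d_5 = (75 - 8^2)/1 = 11/1 = 11: (m_5, d_5) = (m_1, d_1) = (8, 11), so from here the quotients repeat a_1, ..., a_4; the period length is 4.
So sqrt(75) = [8; (1, 1, 1, 16)] with period length k = 4.
k is even, so the fundamental solution of x^2 - 75y^2 = 1 is (p_{k-1}, q_{k-1}) = (p_3, q_3); compute convergents through index 3.
Convergents (p_i = a_i*p_{i-1} + p_{i-2}, q_i = a_i*q_{i-1} + q_{i-2} with p_{-2}=0, p_{-1}=1, q_{-2}=1, q_{-1}=0):
  i=0: a_0=8, p_0 = 8*1 + 0 = 8, q_0 = 8*0 + 1 = 1.
  i=1: a_1=1, p_1 = 1*8 + 1 = 9, q_1 = 1*1 + 0 = 1.
  i=2: a_2=1, p_2 = 1*9 + 8 = 17, q_2 = 1*1 + 1 = 2.
  i=3: a_3=1, p_3 = 1*17 + 9 = 26, q_3 = 1*2 + 1 = 3.
Check: 26^2 - 75*3^2 = 676 - 675 = 1, so (x, y) = (26, 3) solves the equation, and by the theorem it is the least positive solution.

(x, y) = (26, 3)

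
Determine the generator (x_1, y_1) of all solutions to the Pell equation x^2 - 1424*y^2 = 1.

(x, y) = (500001, 13250)

First expand sqrt(1424) as a continued fraction. With x_i = (sqrt(1424) + m_i)/d_i and (m_0, d_0) = (0, 1): a_0 = floor(sqrt(1424)) = 37, since 37^2 = 1369 <= 1424 < 1444 = 38^2.
Iterate m_{i+1} = d_i*a_i - m_i, d_{i+1} = (1424 - m_{i+1}^2)/d_i, a_{i+1} = floor((a_0 + m_{i+1})/d_{i+1}):
  m_1 = 1*37 - 0 = 37, d_1 = (1424 - 37^2)/1 = 55/1 = 55, a_1 = floor((37 + 37)/55) = 1.
  m_2 = 55*1 - 37 = 18, d_2 = (1424 - 18^2)/55 = 1100/55 = 20, a_2 = floor((37 + 18)/20) = 2.
  m_3 = 20*2 - 18 = 22, d_3 = (1424 - 22^2)/20 = 940/20 = 47, a_3 = floor((37 + 22)/47) = 1.
  m_4 = 47*1 - 22 = 25, d_4 = (1424 - 25^2)/47 = 799/47 = 17, a_4 = floor((37 + 25)/17) = 3.
  m_5 = 17*3 - 25 = 26, d_5 = (1424 - 26^2)/17 = 748/17 = 44, a_5 = floor((37 + 26)/44) = 1.
  m_6 = 44*1 - 26 = 18, d_6 = (1424 - 18^2)/44 = 1100/44 = 25, a_6 = floor((37 + 18)/25) = 2.
  m_7 = 25*2 - 18 = 32, d_7 = (1424 - 32^2)/25 = 400/25 = 16, a_7 = floor((37 + 32)/16) = 4.
  m_8 = 16*4 - 32 = 32, d_8 = (1424 - 32^2)/16 = 400/16 = 25, a_8 = floor((37 + 32)/25) = 2.
  m_9 = 25*2 - 32 = 18, d_9 = (1424 - 18^2)/25 = 1100/25 = 44, a_9 = floor((37 + 18)/44) = 1.
  m_10 = 44*1 - 18 = 26, d_10 = (1424 - 26^2)/44 = 748/44 = 17, a_10 = floor((37 + 26)/17) = 3.
  m_11 = 17*3 - 26 = 25, d_11 = (1424 - 25^2)/17 = 799/17 = 47, a_11 = floor((37 + 25)/47) = 1.
  m_12 = 47*1 - 25 = 22, d_12 = (1424 - 22^2)/47 = 940/47 = 20, a_12 = floor((37 + 22)/20) = 2.
  m_13 = 20*2 - 22 = 18, d_13 = (1424 - 18^2)/20 = 1100/20 = 55, a_13 = floor((37 + 18)/55) = 1.
  m_14 = 55*1 - 18 = 37, d_14 = (1424 - 37^2)/55 = 55/55 = 1, a_14 = floor((37 + 37)/1) = 74.
  m_15 = 1*74 - 37 = 37, d_15 = (1424 - 37^2)/1 = 55/1 = 55: (m_15, d_15) = (m_1, d_1) = (37, 55), so from here the quotients repeat a_1, ..., a_14; the period length is 14.
So sqrt(1424) = [37; (1, 2, 1, 3, 1, 2, 4, 2, 1, 3, 1, 2, 1, 74)] with period length k = 14.
k is even, so the fundamental solution of x^2 - 1424y^2 = 1 is (p_{k-1}, q_{k-1}) = (p_13, q_13); compute convergents through index 13.
Convergents (p_i = a_i*p_{i-1} + p_{i-2}, q_i = a_i*q_{i-1} + q_{i-2} with p_{-2}=0, p_{-1}=1, q_{-2}=1, q_{-1}=0):
  i=0: a_0=37, p_0 = 37*1 + 0 = 37, q_0 = 37*0 + 1 = 1.
  i=1: a_1=1, p_1 = 1*37 + 1 = 38, q_1 = 1*1 + 0 = 1.
  i=2: a_2=2, p_2 = 2*38 + 37 = 113, q_2 = 2*1 + 1 = 3.
  i=3: a_3=1, p_3 = 1*113 + 38 = 151, q_3 = 1*3 + 1 = 4.
  i=4: a_4=3, p_4 = 3*151 + 113 = 566, q_4 = 3*4 + 3 = 15.
  i=5: a_5=1, p_5 = 1*566 + 151 = 717, q_5 = 1*15 + 4 = 19.
  i=6: a_6=2, p_6 = 2*717 + 566 = 2000, q_6 = 2*19 + 15 = 53.
  i=7: a_7=4, p_7 = 4*2000 + 717 = 8717, q_7 = 4*53 + 19 = 231.
  i=8: a_8=2, p_8 = 2*8717 + 2000 = 19434, q_8 = 2*231 + 53 = 515.
  i=9: a_9=1, p_9 = 1*19434 + 8717 = 28151, q_9 = 1*515 + 231 = 746.
  i=10: a_10=3, p_10 = 3*28151 + 19434 = 103887, q_10 = 3*746 + 515 = 2753.
  i=11: a_11=1, p_11 = 1*103887 + 28151 = 132038, q_11 = 1*2753 + 746 = 3499.
  i=12: a_12=2, p_12 = 2*132038 + 103887 = 367963, q_12 = 2*3499 + 2753 = 9751.
  i=13: a_13=1, p_13 = 1*367963 + 132038 = 500001, q_13 = 1*9751 + 3499 = 13250.
Check: 500001^2 - 1424*13250^2 = 250001000001 - 250001000000 = 1, so (x, y) = (500001, 13250) solves the equation, and by the theorem it is the least positive solution.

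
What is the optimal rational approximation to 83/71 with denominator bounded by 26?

Expand x = 83/71 as a continued fraction with the Euclidean algorithm:
  83 = 1*71 + 12, so a_0 = 1.
  71 = 5*12 + 11, so a_1 = 5.
  12 = 1*11 + 1, so a_2 = 1.
  11 = 11*1 + 0, so a_3 = 11.
so x = [1; 5, 1, 11].
Convergents (p_i = a_i*p_{i-1} + p_{i-2}, q_i = a_i*q_{i-1} + q_{i-2} with p_{-2}=0, p_{-1}=1, q_{-2}=1, q_{-1}=0), until the denominator exceeds 26:
  i=0: a_0=1, p_0 = 1*1 + 0 = 1, q_0 = 1*0 + 1 = 1.
  i=1: a_1=5, p_1 = 5*1 + 1 = 6, q_1 = 5*1 + 0 = 5.
  i=2: a_2=1, p_2 = 1*6 + 1 = 7, q_2 = 1*5 + 1 = 6.
  i=3: a_3=11, p_3 = 11*7 + 6 = 83, q_3 = 11*6 + 5 = 71.
q_3 = 71 > 26, so the last convergent with denominator <= 26 is p_2/q_2 = 7/6.
The closest fraction with denominator <= 26 is either p_2/q_2 or the intermediate fraction (k*p_2 + p_1)/(k*q_2 + q_1) with the largest k >= 1 whose denominator stays <= 26; these approach x as k grows, and every other convergent or intermediate fraction in range is farther away.
Largest k: floor((26 - q_1)/q_2) = floor((26 - 5)/6) = 3.
That gives (3*7 + 6)/(3*6 + 5) = 27/23.
Compare the errors: |x - 7/6| = |83*6 - 7*71|/(71*6) = 1/426, and |x - 27/23| = |83*23 - 27*71|/(71*23) = 8/1633.
Cross-multiplying, 1*1633 = 1633 < 3408 = 8*426, so 1/426 is smaller: the convergent 7/6 is closer to x than 27/23.

7/6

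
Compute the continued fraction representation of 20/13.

[1; 1, 1, 6]

Run the Euclidean algorithm on 20 and 13; the successive quotients are the partial quotients a_0, a_1, ... (each step inverts the fractional part left over by the previous one):
  20 = 1*13 + 7, so a_0 = 1.
  13 = 1*7 + 6, so a_1 = 1.
  7 = 1*6 + 1, so a_2 = 1.
  6 = 6*1 + 0, so a_3 = 6.
The remainder reaches 0 after 4 divisions, so the expansion has 4 partial quotients, read off in order.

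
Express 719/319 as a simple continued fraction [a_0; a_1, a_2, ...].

Run the Euclidean algorithm on 719 and 319; the successive quotients are the partial quotients a_0, a_1, ... (each step inverts the fractional part left over by the previous one):
  719 = 2*319 + 81, so a_0 = 2.
  319 = 3*81 + 76, so a_1 = 3.
  81 = 1*76 + 5, so a_2 = 1.
  76 = 15*5 + 1, so a_3 = 15.
  5 = 5*1 + 0, so a_4 = 5.
The remainder reaches 0 after 5 divisions, so the expansion has 5 partial quotients, read off in order.

[2; 3, 1, 15, 5]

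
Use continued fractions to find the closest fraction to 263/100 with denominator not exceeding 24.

Expand x = 263/100 as a continued fraction with the Euclidean algorithm:
  263 = 2*100 + 63, so a_0 = 2.
  100 = 1*63 + 37, so a_1 = 1.
  63 = 1*37 + 26, so a_2 = 1.
  37 = 1*26 + 11, so a_3 = 1.
  26 = 2*11 + 4, so a_4 = 2.
  11 = 2*4 + 3, so a_5 = 2.
  4 = 1*3 + 1, so a_6 = 1.
  3 = 3*1 + 0, so a_7 = 3.
so x = [2; 1, 1, 1, 2, 2, 1, 3].
Convergents (p_i = a_i*p_{i-1} + p_{i-2}, q_i = a_i*q_{i-1} + q_{i-2} with p_{-2}=0, p_{-1}=1, q_{-2}=1, q_{-1}=0), until the denominator exceeds 24:
  i=0: a_0=2, p_0 = 2*1 + 0 = 2, q_0 = 2*0 + 1 = 1.
  i=1: a_1=1, p_1 = 1*2 + 1 = 3, q_1 = 1*1 + 0 = 1.
  i=2: a_2=1, p_2 = 1*3 + 2 = 5, q_2 = 1*1 + 1 = 2.
  i=3: a_3=1, p_3 = 1*5 + 3 = 8, q_3 = 1*2 + 1 = 3.
  i=4: a_4=2, p_4 = 2*8 + 5 = 21, q_4 = 2*3 + 2 = 8.
  i=5: a_5=2, p_5 = 2*21 + 8 = 50, q_5 = 2*8 + 3 = 19.
  i=6: a_6=1, p_6 = 1*50 + 21 = 71, q_6 = 1*19 + 8 = 27.
q_6 = 27 > 24, so the last convergent with denominator <= 24 is p_5/q_5 = 50/19.
The closest fraction with denominator <= 24 is either p_5/q_5 or the intermediate fraction (k*p_5 + p_4)/(k*q_5 + q_4) with the largest k >= 1 whose denominator stays <= 24; these approach x as k grows, and every other convergent or intermediate fraction in range is farther away.
Largest k: floor((24 - q_4)/q_5) = floor((24 - 8)/19) = 0.
Since k = 0, no intermediate fraction beyond p_5/q_5 has denominator <= 24, so the convergent 50/19 is the closest (its error is |263*19 - 50*100|/(100*19) = 3/1900).

50/19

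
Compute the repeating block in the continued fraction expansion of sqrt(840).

Write x_i = (sqrt(840) + m_i)/d_i with (m_0, d_0) = (0, 1). a_0 = floor(sqrt(840)) = 28, since 28^2 = 784 <= 840 < 841 = 29^2.
Iterate m_{i+1} = d_i*a_i - m_i, d_{i+1} = (840 - m_{i+1}^2)/d_i, a_{i+1} = floor((a_0 + m_{i+1})/d_{i+1}):
  m_1 = 1*28 - 0 = 28, d_1 = (840 - 28^2)/1 = 56/1 = 56, a_1 = floor((28 + 28)/56) = 1.
  m_2 = 56*1 - 28 = 28, d_2 = (840 - 28^2)/56 = 56/56 = 1, a_2 = floor((28 + 28)/1) = 56.
  m_3 = 1*56 - 28 = 28, d_3 = (840 - 28^2)/1 = 56/1 = 56: (m_3, d_3) = (m_1, d_1) = (28, 56), so from here the quotients repeat a_1, a_2; the period length is 2.
Hence the expansion of sqrt(840) is a_0 = 28 followed by the repeating block 1, 56 (period 2).

[28; (1, 56)]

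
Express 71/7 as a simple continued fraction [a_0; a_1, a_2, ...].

[10; 7]

Run the Euclidean algorithm on 71 and 7; the successive quotients are the partial quotients a_0, a_1, ... (each step inverts the fractional part left over by the previous one):
  71 = 10*7 + 1, so a_0 = 10.
  7 = 7*1 + 0, so a_1 = 7.
The remainder reaches 0 after 2 divisions, so the expansion has 2 partial quotients, read off in order.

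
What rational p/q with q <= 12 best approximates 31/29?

13/12

Expand x = 31/29 as a continued fraction with the Euclidean algorithm:
  31 = 1*29 + 2, so a_0 = 1.
  29 = 14*2 + 1, so a_1 = 14.
  2 = 2*1 + 0, so a_2 = 2.
so x = [1; 14, 2].
Convergents (p_i = a_i*p_{i-1} + p_{i-2}, q_i = a_i*q_{i-1} + q_{i-2} with p_{-2}=0, p_{-1}=1, q_{-2}=1, q_{-1}=0), until the denominator exceeds 12:
  i=0: a_0=1, p_0 = 1*1 + 0 = 1, q_0 = 1*0 + 1 = 1.
  i=1: a_1=14, p_1 = 14*1 + 1 = 15, q_1 = 14*1 + 0 = 14.
q_1 = 14 > 12, so the last convergent with denominator <= 12 is p_0/q_0 = 1/1.
The closest fraction with denominator <= 12 is either p_0/q_0 or the intermediate fraction (k*p_0 + p_{-1})/(k*q_0 + q_{-1}) with the largest k >= 1 whose denominator stays <= 12; these approach x as k grows, and every other convergent or intermediate fraction in range is farther away.
Largest k: floor((12 - q_{-1})/q_0) = floor((12 - 0)/1) = 12 (using the seeds p_{-1} = 1, q_{-1} = 0).
That gives (12*1 + 1)/(12*1 + 0) = 13/12.
Compare the errors: |x - 1/1| = |31*1 - 1*29|/(29*1) = 2/29, and |x - 13/12| = |31*12 - 13*29|/(29*12) = 5/348.
Cross-multiplying, 5*29 = 145 < 696 = 2*348, so 5/348 is smaller: the intermediate fraction 13/12 is closer to x than 1/1.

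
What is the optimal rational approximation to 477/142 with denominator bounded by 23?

47/14

Expand x = 477/142 as a continued fraction with the Euclidean algorithm:
  477 = 3*142 + 51, so a_0 = 3.
  142 = 2*51 + 40, so a_1 = 2.
  51 = 1*40 + 11, so a_2 = 1.
  40 = 3*11 + 7, so a_3 = 3.
  11 = 1*7 + 4, so a_4 = 1.
  7 = 1*4 + 3, so a_5 = 1.
  4 = 1*3 + 1, so a_6 = 1.
  3 = 3*1 + 0, so a_7 = 3.
so x = [3; 2, 1, 3, 1, 1, 1, 3].
Convergents (p_i = a_i*p_{i-1} + p_{i-2}, q_i = a_i*q_{i-1} + q_{i-2} with p_{-2}=0, p_{-1}=1, q_{-2}=1, q_{-1}=0), until the denominator exceeds 23:
  i=0: a_0=3, p_0 = 3*1 + 0 = 3, q_0 = 3*0 + 1 = 1.
  i=1: a_1=2, p_1 = 2*3 + 1 = 7, q_1 = 2*1 + 0 = 2.
  i=2: a_2=1, p_2 = 1*7 + 3 = 10, q_2 = 1*2 + 1 = 3.
  i=3: a_3=3, p_3 = 3*10 + 7 = 37, q_3 = 3*3 + 2 = 11.
  i=4: a_4=1, p_4 = 1*37 + 10 = 47, q_4 = 1*11 + 3 = 14.
  i=5: a_5=1, p_5 = 1*47 + 37 = 84, q_5 = 1*14 + 11 = 25.
q_5 = 25 > 23, so the last convergent with denominator <= 23 is p_4/q_4 = 47/14.
The closest fraction with denominator <= 23 is either p_4/q_4 or the intermediate fraction (k*p_4 + p_3)/(k*q_4 + q_3) with the largest k >= 1 whose denominator stays <= 23; these approach x as k grows, and every other convergent or intermediate fraction in range is farther away.
Largest k: floor((23 - q_3)/q_4) = floor((23 - 11)/14) = 0.
Since k = 0, no intermediate fraction beyond p_4/q_4 has denominator <= 23, so the convergent 47/14 is the closest (its error is |477*14 - 47*142|/(142*14) = 4/1988).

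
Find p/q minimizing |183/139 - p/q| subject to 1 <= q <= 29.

25/19

Expand x = 183/139 as a continued fraction with the Euclidean algorithm:
  183 = 1*139 + 44, so a_0 = 1.
  139 = 3*44 + 7, so a_1 = 3.
  44 = 6*7 + 2, so a_2 = 6.
  7 = 3*2 + 1, so a_3 = 3.
  2 = 2*1 + 0, so a_4 = 2.
so x = [1; 3, 6, 3, 2].
Convergents (p_i = a_i*p_{i-1} + p_{i-2}, q_i = a_i*q_{i-1} + q_{i-2} with p_{-2}=0, p_{-1}=1, q_{-2}=1, q_{-1}=0), until the denominator exceeds 29:
  i=0: a_0=1, p_0 = 1*1 + 0 = 1, q_0 = 1*0 + 1 = 1.
  i=1: a_1=3, p_1 = 3*1 + 1 = 4, q_1 = 3*1 + 0 = 3.
  i=2: a_2=6, p_2 = 6*4 + 1 = 25, q_2 = 6*3 + 1 = 19.
  i=3: a_3=3, p_3 = 3*25 + 4 = 79, q_3 = 3*19 + 3 = 60.
q_3 = 60 > 29, so the last convergent with denominator <= 29 is p_2/q_2 = 25/19.
The closest fraction with denominator <= 29 is either p_2/q_2 or the intermediate fraction (k*p_2 + p_1)/(k*q_2 + q_1) with the largest k >= 1 whose denominator stays <= 29; these approach x as k grows, and every other convergent or intermediate fraction in range is farther away.
Largest k: floor((29 - q_1)/q_2) = floor((29 - 3)/19) = 1.
That gives (1*25 + 4)/(1*19 + 3) = 29/22.
Compare the errors: |x - 25/19| = |183*19 - 25*139|/(139*19) = 2/2641, and |x - 29/22| = |183*22 - 29*139|/(139*22) = 5/3058.
Cross-multiplying, 2*3058 = 6116 < 13205 = 5*2641, so 2/2641 is smaller: the convergent 25/19 is closer to x than 29/22.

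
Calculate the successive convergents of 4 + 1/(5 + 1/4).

Using the convergent recurrence p_i = a_i*p_{i-1} + p_{i-2}, q_i = a_i*q_{i-1} + q_{i-2} with p_{-2}=0, p_{-1}=1, q_{-2}=1, q_{-1}=0:
  i=0: a_0=4, p_0 = 4*1 + 0 = 4, q_0 = 4*0 + 1 = 1.
  i=1: a_1=5, p_1 = 5*4 + 1 = 21, q_1 = 5*1 + 0 = 5.
  i=2: a_2=4, p_2 = 4*21 + 4 = 88, q_2 = 4*5 + 1 = 21.

4/1, 21/5, 88/21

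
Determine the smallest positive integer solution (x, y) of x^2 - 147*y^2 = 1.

(x, y) = (97, 8)

First expand sqrt(147) as a continued fraction. With x_i = (sqrt(147) + m_i)/d_i and (m_0, d_0) = (0, 1): a_0 = floor(sqrt(147)) = 12, since 12^2 = 144 <= 147 < 169 = 13^2.
Iterate m_{i+1} = d_i*a_i - m_i, d_{i+1} = (147 - m_{i+1}^2)/d_i, a_{i+1} = floor((a_0 + m_{i+1})/d_{i+1}):
  m_1 = 1*12 - 0 = 12, d_1 = (147 - 12^2)/1 = 3/1 = 3, a_1 = floor((12 + 12)/3) = 8.
  m_2 = 3*8 - 12 = 12, d_2 = (147 - 12^2)/3 = 3/3 = 1, a_2 = floor((12 + 12)/1) = 24.
  m_3 = 1*24 - 12 = 12, d_3 = (147 - 12^2)/1 = 3/1 = 3: (m_3, d_3) = (m_1, d_1) = (12, 3), so from here the quotients repeat a_1, a_2; the period length is 2.
So sqrt(147) = [12; (8, 24)] with period length k = 2.
k is even, so the fundamental solution of x^2 - 147y^2 = 1 is (p_{k-1}, q_{k-1}) = (p_1, q_1); compute convergents through index 1.
Convergents (p_i = a_i*p_{i-1} + p_{i-2}, q_i = a_i*q_{i-1} + q_{i-2} with p_{-2}=0, p_{-1}=1, q_{-2}=1, q_{-1}=0):
  i=0: a_0=12, p_0 = 12*1 + 0 = 12, q_0 = 12*0 + 1 = 1.
  i=1: a_1=8, p_1 = 8*12 + 1 = 97, q_1 = 8*1 + 0 = 8.
Check: 97^2 - 147*8^2 = 9409 - 9408 = 1, so (x, y) = (97, 8) solves the equation, and by the theorem it is the least positive solution.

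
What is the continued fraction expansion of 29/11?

Run the Euclidean algorithm on 29 and 11; the successive quotients are the partial quotients a_0, a_1, ... (each step inverts the fractional part left over by the previous one):
  29 = 2*11 + 7, so a_0 = 2.
  11 = 1*7 + 4, so a_1 = 1.
  7 = 1*4 + 3, so a_2 = 1.
  4 = 1*3 + 1, so a_3 = 1.
  3 = 3*1 + 0, so a_4 = 3.
The remainder reaches 0 after 5 divisions, so the expansion has 5 partial quotients, read off in order.

[2; 1, 1, 1, 3]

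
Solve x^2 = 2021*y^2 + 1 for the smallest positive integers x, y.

First expand sqrt(2021) as a continued fraction. With x_i = (sqrt(2021) + m_i)/d_i and (m_0, d_0) = (0, 1): a_0 = floor(sqrt(2021)) = 44, since 44^2 = 1936 <= 2021 < 2025 = 45^2.
Iterate m_{i+1} = d_i*a_i - m_i, d_{i+1} = (2021 - m_{i+1}^2)/d_i, a_{i+1} = floor((a_0 + m_{i+1})/d_{i+1}):
  m_1 = 1*44 - 0 = 44, d_1 = (2021 - 44^2)/1 = 85/1 = 85, a_1 = floor((44 + 44)/85) = 1.
  m_2 = 85*1 - 44 = 41, d_2 = (2021 - 41^2)/85 = 340/85 = 4, a_2 = floor((44 + 41)/4) = 21.
  m_3 = 4*21 - 41 = 43, d_3 = (2021 - 43^2)/4 = 172/4 = 43, a_3 = floor((44 + 43)/43) = 2.
  m_4 = 43*2 - 43 = 43, d_4 = (2021 - 43^2)/43 = 172/43 = 4, a_4 = floor((44 + 43)/4) = 21.
  m_5 = 4*21 - 43 = 41, d_5 = (2021 - 41^2)/4 = 340/4 = 85, a_5 = floor((44 + 41)/85) = 1.
  m_6 = 85*1 - 41 = 44, d_6 = (2021 - 44^2)/85 = 85/85 = 1, a_6 = floor((44 + 44)/1) = 88.
  m_7 = 1*88 - 44 = 44, d_7 = (2021 - 44^2)/1 = 85/1 = 85: (m_7, d_7) = (m_1, d_1) = (44, 85), so from here the quotients repeat a_1, ..., a_6; the period length is 6.
So sqrt(2021) = [44; (1, 21, 2, 21, 1, 88)] with period length k = 6.
k is even, so the fundamental solution of x^2 - 2021y^2 = 1 is (p_{k-1}, q_{k-1}) = (p_5, q_5); compute convergents through index 5.
Convergents (p_i = a_i*p_{i-1} + p_{i-2}, q_i = a_i*q_{i-1} + q_{i-2} with p_{-2}=0, p_{-1}=1, q_{-2}=1, q_{-1}=0):
  i=0: a_0=44, p_0 = 44*1 + 0 = 44, q_0 = 44*0 + 1 = 1.
  i=1: a_1=1, p_1 = 1*44 + 1 = 45, q_1 = 1*1 + 0 = 1.
  i=2: a_2=21, p_2 = 21*45 + 44 = 989, q_2 = 21*1 + 1 = 22.
  i=3: a_3=2, p_3 = 2*989 + 45 = 2023, q_3 = 2*22 + 1 = 45.
  i=4: a_4=21, p_4 = 21*2023 + 989 = 43472, q_4 = 21*45 + 22 = 967.
  i=5: a_5=1, p_5 = 1*43472 + 2023 = 45495, q_5 = 1*967 + 45 = 1012.
Check: 45495^2 - 2021*1012^2 = 2069795025 - 2069795024 = 1, so (x, y) = (45495, 1012) solves the equation, and by the theorem it is the least positive solution.

(x, y) = (45495, 1012)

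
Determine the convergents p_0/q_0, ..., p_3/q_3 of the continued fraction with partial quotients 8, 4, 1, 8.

Using the convergent recurrence p_i = a_i*p_{i-1} + p_{i-2}, q_i = a_i*q_{i-1} + q_{i-2} with p_{-2}=0, p_{-1}=1, q_{-2}=1, q_{-1}=0:
  i=0: a_0=8, p_0 = 8*1 + 0 = 8, q_0 = 8*0 + 1 = 1.
  i=1: a_1=4, p_1 = 4*8 + 1 = 33, q_1 = 4*1 + 0 = 4.
  i=2: a_2=1, p_2 = 1*33 + 8 = 41, q_2 = 1*4 + 1 = 5.
  i=3: a_3=8, p_3 = 8*41 + 33 = 361, q_3 = 8*5 + 4 = 44.

8/1, 33/4, 41/5, 361/44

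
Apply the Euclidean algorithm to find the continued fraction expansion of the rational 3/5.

[0; 1, 1, 2]

Run the Euclidean algorithm on 3 and 5; the successive quotients are the partial quotients a_0, a_1, ... (each step inverts the fractional part left over by the previous one):
  3 = 0*5 + 3, so a_0 = 0.
  5 = 1*3 + 2, so a_1 = 1.
  3 = 1*2 + 1, so a_2 = 1.
  2 = 2*1 + 0, so a_3 = 2.
The remainder reaches 0 after 4 divisions, so the expansion has 4 partial quotients, read off in order.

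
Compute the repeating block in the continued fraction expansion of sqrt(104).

Write x_i = (sqrt(104) + m_i)/d_i with (m_0, d_0) = (0, 1). a_0 = floor(sqrt(104)) = 10, since 10^2 = 100 <= 104 < 121 = 11^2.
Iterate m_{i+1} = d_i*a_i - m_i, d_{i+1} = (104 - m_{i+1}^2)/d_i, a_{i+1} = floor((a_0 + m_{i+1})/d_{i+1}):
  m_1 = 1*10 - 0 = 10, d_1 = (104 - 10^2)/1 = 4/1 = 4, a_1 = floor((10 + 10)/4) = 5.
  m_2 = 4*5 - 10 = 10, d_2 = (104 - 10^2)/4 = 4/4 = 1, a_2 = floor((10 + 10)/1) = 20.
  m_3 = 1*20 - 10 = 10, d_3 = (104 - 10^2)/1 = 4/1 = 4: (m_3, d_3) = (m_1, d_1) = (10, 4), so from here the quotients repeat a_1, a_2; the period length is 2.
Hence the expansion of sqrt(104) is a_0 = 10 followed by the repeating block 5, 20 (period 2).

[10; (5, 20)]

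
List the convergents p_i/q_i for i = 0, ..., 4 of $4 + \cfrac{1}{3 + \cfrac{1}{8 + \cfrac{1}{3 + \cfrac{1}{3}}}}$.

Using the convergent recurrence p_i = a_i*p_{i-1} + p_{i-2}, q_i = a_i*q_{i-1} + q_{i-2} with p_{-2}=0, p_{-1}=1, q_{-2}=1, q_{-1}=0:
  i=0: a_0=4, p_0 = 4*1 + 0 = 4, q_0 = 4*0 + 1 = 1.
  i=1: a_1=3, p_1 = 3*4 + 1 = 13, q_1 = 3*1 + 0 = 3.
  i=2: a_2=8, p_2 = 8*13 + 4 = 108, q_2 = 8*3 + 1 = 25.
  i=3: a_3=3, p_3 = 3*108 + 13 = 337, q_3 = 3*25 + 3 = 78.
  i=4: a_4=3, p_4 = 3*337 + 108 = 1119, q_4 = 3*78 + 25 = 259.

4/1, 13/3, 108/25, 337/78, 1119/259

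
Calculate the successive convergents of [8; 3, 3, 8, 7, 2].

8/1, 25/3, 83/10, 689/83, 4906/591, 10501/1265

Using the convergent recurrence p_i = a_i*p_{i-1} + p_{i-2}, q_i = a_i*q_{i-1} + q_{i-2} with p_{-2}=0, p_{-1}=1, q_{-2}=1, q_{-1}=0:
  i=0: a_0=8, p_0 = 8*1 + 0 = 8, q_0 = 8*0 + 1 = 1.
  i=1: a_1=3, p_1 = 3*8 + 1 = 25, q_1 = 3*1 + 0 = 3.
  i=2: a_2=3, p_2 = 3*25 + 8 = 83, q_2 = 3*3 + 1 = 10.
  i=3: a_3=8, p_3 = 8*83 + 25 = 689, q_3 = 8*10 + 3 = 83.
  i=4: a_4=7, p_4 = 7*689 + 83 = 4906, q_4 = 7*83 + 10 = 591.
  i=5: a_5=2, p_5 = 2*4906 + 689 = 10501, q_5 = 2*591 + 83 = 1265.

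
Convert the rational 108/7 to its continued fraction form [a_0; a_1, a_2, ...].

Run the Euclidean algorithm on 108 and 7; the successive quotients are the partial quotients a_0, a_1, ... (each step inverts the fractional part left over by the previous one):
  108 = 15*7 + 3, so a_0 = 15.
  7 = 2*3 + 1, so a_1 = 2.
  3 = 3*1 + 0, so a_2 = 3.
The remainder reaches 0 after 3 divisions, so the expansion has 3 partial quotients, read off in order.

[15; 2, 3]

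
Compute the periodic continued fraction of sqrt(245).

[15; (1, 1, 1, 7, 6, 7, 1, 1, 1, 30)]

Write x_i = (sqrt(245) + m_i)/d_i with (m_0, d_0) = (0, 1). a_0 = floor(sqrt(245)) = 15, since 15^2 = 225 <= 245 < 256 = 16^2.
Iterate m_{i+1} = d_i*a_i - m_i, d_{i+1} = (245 - m_{i+1}^2)/d_i, a_{i+1} = floor((a_0 + m_{i+1})/d_{i+1}):
  m_1 = 1*15 - 0 = 15, d_1 = (245 - 15^2)/1 = 20/1 = 20, a_1 = floor((15 + 15)/20) = 1.
  m_2 = 20*1 - 15 = 5, d_2 = (245 - 5^2)/20 = 220/20 = 11, a_2 = floor((15 + 5)/11) = 1.
  m_3 = 11*1 - 5 = 6, d_3 = (245 - 6^2)/11 = 209/11 = 19, a_3 = floor((15 + 6)/19) = 1.
  m_4 = 19*1 - 6 = 13, d_4 = (245 - 13^2)/19 = 76/19 = 4, a_4 = floor((15 + 13)/4) = 7.
  m_5 = 4*7 - 13 = 15, d_5 = (245 - 15^2)/4 = 20/4 = 5, a_5 = floor((15 + 15)/5) = 6.
  m_6 = 5*6 - 15 = 15, d_6 = (245 - 15^2)/5 = 20/5 = 4, a_6 = floor((15 + 15)/4) = 7.
  m_7 = 4*7 - 15 = 13, d_7 = (245 - 13^2)/4 = 76/4 = 19, a_7 = floor((15 + 13)/19) = 1.
  m_8 = 19*1 - 13 = 6, d_8 = (245 - 6^2)/19 = 209/19 = 11, a_8 = floor((15 + 6)/11) = 1.
  m_9 = 11*1 - 6 = 5, d_9 = (245 - 5^2)/11 = 220/11 = 20, a_9 = floor((15 + 5)/20) = 1.
  m_10 = 20*1 - 5 = 15, d_10 = (245 - 15^2)/20 = 20/20 = 1, a_10 = floor((15 + 15)/1) = 30.
  m_11 = 1*30 - 15 = 15, d_11 = (245 - 15^2)/1 = 20/1 = 20: (m_11, d_11) = (m_1, d_1) = (15, 20), so from here the quotients repeat a_1, ..., a_10; the period length is 10.
Hence the expansion of sqrt(245) is a_0 = 15 followed by the repeating block 1, 1, 1, 7, 6, 7, 1, 1, 1, 30 (period 10).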